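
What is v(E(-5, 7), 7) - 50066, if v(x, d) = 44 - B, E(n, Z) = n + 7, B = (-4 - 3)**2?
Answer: -50071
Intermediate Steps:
B = 49 (B = (-7)**2 = 49)
E(n, Z) = 7 + n
v(x, d) = -5 (v(x, d) = 44 - 1*49 = 44 - 49 = -5)
v(E(-5, 7), 7) - 50066 = -5 - 50066 = -50071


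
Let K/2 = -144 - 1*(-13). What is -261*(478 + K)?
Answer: -56376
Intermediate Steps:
K = -262 (K = 2*(-144 - 1*(-13)) = 2*(-144 + 13) = 2*(-131) = -262)
-261*(478 + K) = -261*(478 - 262) = -261*216 = -56376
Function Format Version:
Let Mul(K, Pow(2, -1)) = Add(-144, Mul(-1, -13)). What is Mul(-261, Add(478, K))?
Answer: -56376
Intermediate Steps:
K = -262 (K = Mul(2, Add(-144, Mul(-1, -13))) = Mul(2, Add(-144, 13)) = Mul(2, -131) = -262)
Mul(-261, Add(478, K)) = Mul(-261, Add(478, -262)) = Mul(-261, 216) = -56376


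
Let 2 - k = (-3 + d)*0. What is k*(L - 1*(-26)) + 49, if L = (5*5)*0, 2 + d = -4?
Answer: 101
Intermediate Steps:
d = -6 (d = -2 - 4 = -6)
L = 0 (L = 25*0 = 0)
k = 2 (k = 2 - (-3 - 6)*0 = 2 - (-9)*0 = 2 - 1*0 = 2 + 0 = 2)
k*(L - 1*(-26)) + 49 = 2*(0 - 1*(-26)) + 49 = 2*(0 + 26) + 49 = 2*26 + 49 = 52 + 49 = 101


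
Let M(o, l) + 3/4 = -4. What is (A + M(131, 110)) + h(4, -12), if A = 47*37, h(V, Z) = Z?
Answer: 6889/4 ≈ 1722.3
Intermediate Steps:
M(o, l) = -19/4 (M(o, l) = -¾ - 4 = -19/4)
A = 1739
(A + M(131, 110)) + h(4, -12) = (1739 - 19/4) - 12 = 6937/4 - 12 = 6889/4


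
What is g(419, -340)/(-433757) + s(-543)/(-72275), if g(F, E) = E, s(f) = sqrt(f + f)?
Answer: 340/433757 - I*sqrt(1086)/72275 ≈ 0.00078385 - 0.00045596*I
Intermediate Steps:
s(f) = sqrt(2)*sqrt(f) (s(f) = sqrt(2*f) = sqrt(2)*sqrt(f))
g(419, -340)/(-433757) + s(-543)/(-72275) = -340/(-433757) + (sqrt(2)*sqrt(-543))/(-72275) = -340*(-1/433757) + (sqrt(2)*(I*sqrt(543)))*(-1/72275) = 340/433757 + (I*sqrt(1086))*(-1/72275) = 340/433757 - I*sqrt(1086)/72275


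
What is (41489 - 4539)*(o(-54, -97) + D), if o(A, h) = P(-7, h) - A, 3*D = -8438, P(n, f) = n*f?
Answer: -230531050/3 ≈ -7.6844e+7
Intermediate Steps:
P(n, f) = f*n
D = -8438/3 (D = (1/3)*(-8438) = -8438/3 ≈ -2812.7)
o(A, h) = -A - 7*h (o(A, h) = h*(-7) - A = -7*h - A = -A - 7*h)
(41489 - 4539)*(o(-54, -97) + D) = (41489 - 4539)*((-1*(-54) - 7*(-97)) - 8438/3) = 36950*((54 + 679) - 8438/3) = 36950*(733 - 8438/3) = 36950*(-6239/3) = -230531050/3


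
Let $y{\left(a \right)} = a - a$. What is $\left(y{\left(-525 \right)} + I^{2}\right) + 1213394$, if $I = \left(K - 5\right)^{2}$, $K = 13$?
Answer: $1217490$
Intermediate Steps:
$I = 64$ ($I = \left(13 - 5\right)^{2} = 8^{2} = 64$)
$y{\left(a \right)} = 0$
$\left(y{\left(-525 \right)} + I^{2}\right) + 1213394 = \left(0 + 64^{2}\right) + 1213394 = \left(0 + 4096\right) + 1213394 = 4096 + 1213394 = 1217490$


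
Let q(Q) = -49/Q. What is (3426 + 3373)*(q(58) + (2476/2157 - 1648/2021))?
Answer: -880800067927/252839226 ≈ -3483.6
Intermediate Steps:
(3426 + 3373)*(q(58) + (2476/2157 - 1648/2021)) = (3426 + 3373)*(-49/58 + (2476/2157 - 1648/2021)) = 6799*(-49*1/58 + (2476*(1/2157) - 1648*1/2021)) = 6799*(-49/58 + (2476/2157 - 1648/2021)) = 6799*(-49/58 + 1449260/4359297) = 6799*(-129548473/252839226) = -880800067927/252839226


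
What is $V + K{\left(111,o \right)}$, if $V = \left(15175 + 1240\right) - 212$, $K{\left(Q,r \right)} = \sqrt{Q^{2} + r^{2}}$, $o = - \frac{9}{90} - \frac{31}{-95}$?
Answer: $16203 + \frac{197 \sqrt{11461}}{190} \approx 16314.0$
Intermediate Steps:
$o = \frac{43}{190}$ ($o = \left(-9\right) \frac{1}{90} - - \frac{31}{95} = - \frac{1}{10} + \frac{31}{95} = \frac{43}{190} \approx 0.22632$)
$V = 16203$ ($V = 16415 - 212 = 16203$)
$V + K{\left(111,o \right)} = 16203 + \sqrt{111^{2} + \left(\frac{43}{190}\right)^{2}} = 16203 + \sqrt{12321 + \frac{1849}{36100}} = 16203 + \sqrt{\frac{444789949}{36100}} = 16203 + \frac{197 \sqrt{11461}}{190}$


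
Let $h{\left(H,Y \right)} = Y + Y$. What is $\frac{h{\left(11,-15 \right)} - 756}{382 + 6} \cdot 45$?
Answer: $- \frac{17685}{194} \approx -91.16$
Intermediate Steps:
$h{\left(H,Y \right)} = 2 Y$
$\frac{h{\left(11,-15 \right)} - 756}{382 + 6} \cdot 45 = \frac{2 \left(-15\right) - 756}{382 + 6} \cdot 45 = \frac{-30 - 756}{388} \cdot 45 = \left(-786\right) \frac{1}{388} \cdot 45 = \left(- \frac{393}{194}\right) 45 = - \frac{17685}{194}$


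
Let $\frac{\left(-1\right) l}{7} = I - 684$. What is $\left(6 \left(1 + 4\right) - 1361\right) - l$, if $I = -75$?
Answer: $-6644$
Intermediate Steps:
$l = 5313$ ($l = - 7 \left(-75 - 684\right) = \left(-7\right) \left(-759\right) = 5313$)
$\left(6 \left(1 + 4\right) - 1361\right) - l = \left(6 \left(1 + 4\right) - 1361\right) - 5313 = \left(6 \cdot 5 - 1361\right) - 5313 = \left(30 - 1361\right) - 5313 = -1331 - 5313 = -6644$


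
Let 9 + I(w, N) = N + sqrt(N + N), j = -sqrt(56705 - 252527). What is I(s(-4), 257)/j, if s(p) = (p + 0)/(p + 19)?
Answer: I*sqrt(21758)*(248 + sqrt(514))/65274 ≈ 0.61166*I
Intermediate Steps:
s(p) = p/(19 + p)
j = -3*I*sqrt(21758) (j = -sqrt(-195822) = -3*I*sqrt(21758) ≈ -442.52*I)
I(w, N) = -9 + N + sqrt(2)*sqrt(N) (I(w, N) = -9 + (N + sqrt(N + N)) = -9 + (N + sqrt(2*N)) = -9 + (N + sqrt(2)*sqrt(N)) = -9 + N + sqrt(2)*sqrt(N))
I(s(-4), 257)/j = (-9 + 257 + sqrt(2)*sqrt(257))/((-3*I*sqrt(21758))) = (-9 + 257 + sqrt(514))*(I*sqrt(21758)/65274) = (248 + sqrt(514))*(I*sqrt(21758)/65274) = I*sqrt(21758)*(248 + sqrt(514))/65274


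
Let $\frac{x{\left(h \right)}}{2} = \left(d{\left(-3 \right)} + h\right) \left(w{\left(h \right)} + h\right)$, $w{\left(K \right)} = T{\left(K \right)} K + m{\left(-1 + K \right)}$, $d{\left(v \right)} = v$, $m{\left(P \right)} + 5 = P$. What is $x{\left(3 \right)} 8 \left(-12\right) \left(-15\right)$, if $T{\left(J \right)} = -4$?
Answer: $0$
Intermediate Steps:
$m{\left(P \right)} = -5 + P$
$w{\left(K \right)} = -6 - 3 K$ ($w{\left(K \right)} = - 4 K + \left(-5 + \left(-1 + K\right)\right) = - 4 K + \left(-6 + K\right) = -6 - 3 K$)
$x{\left(h \right)} = 2 \left(-6 - 2 h\right) \left(-3 + h\right)$ ($x{\left(h \right)} = 2 \left(-3 + h\right) \left(\left(-6 - 3 h\right) + h\right) = 2 \left(-3 + h\right) \left(-6 - 2 h\right) = 2 \left(-6 - 2 h\right) \left(-3 + h\right)$)
$x{\left(3 \right)} 8 \left(-12\right) \left(-15\right) = \left(36 - 4 \cdot 3^{2}\right) 8 \left(-12\right) \left(-15\right) = \left(36 - 36\right) \left(\left(-96\right) \left(-15\right)\right) = \left(36 - 36\right) 1440 = 0 \cdot 1440 = 0$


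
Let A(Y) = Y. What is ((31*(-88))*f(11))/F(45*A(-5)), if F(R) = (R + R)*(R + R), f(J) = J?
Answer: -7502/50625 ≈ -0.14819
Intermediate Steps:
F(R) = 4*R² (F(R) = (2*R)*(2*R) = 4*R²)
((31*(-88))*f(11))/F(45*A(-5)) = ((31*(-88))*11)/((4*(45*(-5))²)) = (-2728*11)/((4*(-225)²)) = -30008/(4*50625) = -30008/202500 = -30008*1/202500 = -7502/50625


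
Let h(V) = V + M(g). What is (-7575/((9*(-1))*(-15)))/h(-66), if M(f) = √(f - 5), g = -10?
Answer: 11110/13113 + 505*I*√15/39339 ≈ 0.84725 + 0.049718*I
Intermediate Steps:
M(f) = √(-5 + f)
h(V) = V + I*√15 (h(V) = V + √(-5 - 10) = V + √(-15) = V + I*√15)
(-7575/((9*(-1))*(-15)))/h(-66) = (-7575/((9*(-1))*(-15)))/(-66 + I*√15) = (-7575/((-9*(-15))))/(-66 + I*√15) = (-7575/135)/(-66 + I*√15) = (-7575*1/135)/(-66 + I*√15) = -505/(9*(-66 + I*√15))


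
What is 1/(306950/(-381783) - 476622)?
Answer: -381783/181966483976 ≈ -2.0981e-6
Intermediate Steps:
1/(306950/(-381783) - 476622) = 1/(306950*(-1/381783) - 476622) = 1/(-306950/381783 - 476622) = 1/(-181966483976/381783) = -381783/181966483976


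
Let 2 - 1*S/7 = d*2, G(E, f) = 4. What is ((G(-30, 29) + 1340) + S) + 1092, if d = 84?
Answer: 1274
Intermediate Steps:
S = -1162 (S = 14 - 588*2 = 14 - 7*168 = 14 - 1176 = -1162)
((G(-30, 29) + 1340) + S) + 1092 = ((4 + 1340) - 1162) + 1092 = (1344 - 1162) + 1092 = 182 + 1092 = 1274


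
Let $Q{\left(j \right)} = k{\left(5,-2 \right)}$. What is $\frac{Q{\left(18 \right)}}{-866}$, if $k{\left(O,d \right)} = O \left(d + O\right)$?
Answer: $- \frac{15}{866} \approx -0.017321$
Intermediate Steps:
$k{\left(O,d \right)} = O \left(O + d\right)$
$Q{\left(j \right)} = 15$ ($Q{\left(j \right)} = 5 \left(5 - 2\right) = 5 \cdot 3 = 15$)
$\frac{Q{\left(18 \right)}}{-866} = \frac{15}{-866} = 15 \left(- \frac{1}{866}\right) = - \frac{15}{866}$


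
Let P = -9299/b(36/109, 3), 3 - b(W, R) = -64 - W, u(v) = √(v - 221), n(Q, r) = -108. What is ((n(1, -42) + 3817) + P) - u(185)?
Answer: 26206760/7339 - 6*I ≈ 3570.9 - 6.0*I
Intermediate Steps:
u(v) = √(-221 + v)
b(W, R) = 67 + W (b(W, R) = 3 - (-64 - W) = 3 + (64 + W) = 67 + W)
P = -1013591/7339 (P = -9299/(67 + 36/109) = -9299/7339/109 = -9299*109/7339 = -1013591/7339 ≈ -138.11)
((n(1, -42) + 3817) + P) - u(185) = ((-108 + 3817) - 1013591/7339) - √(-221 + 185) = (3709 - 1013591/7339) - √(-36) = 26206760/7339 - 6*I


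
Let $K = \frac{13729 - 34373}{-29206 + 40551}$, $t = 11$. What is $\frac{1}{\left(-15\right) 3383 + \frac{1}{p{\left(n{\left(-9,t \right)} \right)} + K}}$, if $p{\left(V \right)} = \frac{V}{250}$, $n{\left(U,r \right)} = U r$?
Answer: $- \frac{1256831}{63778456345} \approx -1.9706 \cdot 10^{-5}$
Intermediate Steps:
$K = - \frac{20644}{11345} \approx -1.8197$
$p{\left(V \right)} = \frac{V}{250}$ ($p{\left(V \right)} = V \frac{1}{250} = \frac{V}{250}$)
$\frac{1}{\left(-15\right) 3383 + \frac{1}{p{\left(n{\left(-9,t \right)} \right)} + K}} = \frac{1}{\left(-15\right) 3383 + \frac{1}{\frac{\left(-9\right) 11}{250} - \frac{20644}{11345}}} = \frac{1}{-50745 + \frac{1}{\frac{1}{250} \left(-99\right) - \frac{20644}{11345}}} = \frac{1}{-50745 + \frac{1}{- \frac{99}{250} - \frac{20644}{11345}}} = \frac{1}{-50745 + \frac{1}{- \frac{1256831}{567250}}} = \frac{1}{-50745 - \frac{567250}{1256831}} = \frac{1}{- \frac{63778456345}{1256831}} = - \frac{1256831}{63778456345}$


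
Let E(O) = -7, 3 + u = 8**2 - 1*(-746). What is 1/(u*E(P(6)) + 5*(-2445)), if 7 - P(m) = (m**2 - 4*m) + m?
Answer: -1/17874 ≈ -5.5947e-5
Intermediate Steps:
P(m) = 7 - m**2 + 3*m (P(m) = 7 - ((m**2 - 4*m) + m) = 7 - (m**2 - 3*m) = 7 + (-m**2 + 3*m) = 7 - m**2 + 3*m)
u = 807 (u = -3 + (8**2 - 1*(-746)) = -3 + (64 + 746) = -3 + 810 = 807)
1/(u*E(P(6)) + 5*(-2445)) = 1/(807*(-7) + 5*(-2445)) = 1/(-5649 - 12225) = 1/(-17874) = -1/17874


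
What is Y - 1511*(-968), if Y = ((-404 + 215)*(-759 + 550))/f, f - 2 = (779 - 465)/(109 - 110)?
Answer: 152102225/104 ≈ 1.4625e+6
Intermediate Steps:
f = -312 (f = 2 + (779 - 465)/(109 - 110) = 2 + 314/(-1) = 2 + 314*(-1) = 2 - 314 = -312)
Y = -13167/104 (Y = ((-404 + 215)*(-759 + 550))/(-312) = -189*(-209)*(-1/312) = 39501*(-1/312) = -13167/104 ≈ -126.61)
Y - 1511*(-968) = -13167/104 - 1511*(-968) = -13167/104 + 1462648 = 152102225/104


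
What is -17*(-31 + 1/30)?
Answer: 15793/30 ≈ 526.43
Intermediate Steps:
-17*(-31 + 1/30) = -17*(-929/30) = 15793/30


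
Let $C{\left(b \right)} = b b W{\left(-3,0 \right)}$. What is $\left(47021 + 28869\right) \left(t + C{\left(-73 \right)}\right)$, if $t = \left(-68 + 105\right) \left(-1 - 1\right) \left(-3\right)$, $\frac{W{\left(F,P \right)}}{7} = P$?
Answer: $16847580$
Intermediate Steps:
$W{\left(F,P \right)} = 7 P$
$C{\left(b \right)} = 0$ ($C{\left(b \right)} = b b 7 \cdot 0 = b^{2} \cdot 0 = 0$)
$t = 222$ ($t = 37 \left(\left(-2\right) \left(-3\right)\right) = 37 \cdot 6 = 222$)
$\left(47021 + 28869\right) \left(t + C{\left(-73 \right)}\right) = \left(47021 + 28869\right) \left(222 + 0\right) = 75890 \cdot 222 = 16847580$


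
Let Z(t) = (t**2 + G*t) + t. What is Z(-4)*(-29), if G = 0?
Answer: -348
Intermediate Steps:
Z(t) = t + t**2 (Z(t) = (t**2 + 0*t) + t = (t**2 + 0) + t = t**2 + t = t + t**2)
Z(-4)*(-29) = -4*(1 - 4)*(-29) = -4*(-3)*(-29) = 12*(-29) = -348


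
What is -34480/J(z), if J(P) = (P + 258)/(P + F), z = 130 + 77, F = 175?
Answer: -2634272/93 ≈ -28326.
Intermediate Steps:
z = 207
J(P) = (258 + P)/(175 + P) (J(P) = (P + 258)/(P + 175) = (258 + P)/(175 + P))
-34480/J(z) = -34480*(175 + 207)/(258 + 207) = -34480/(465/382) = -34480/((1/382)*465) = -34480/465/382 = -34480*382/465 = -2634272/93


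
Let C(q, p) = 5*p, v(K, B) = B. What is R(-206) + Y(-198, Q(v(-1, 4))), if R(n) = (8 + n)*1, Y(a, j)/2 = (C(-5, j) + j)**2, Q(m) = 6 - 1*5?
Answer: -126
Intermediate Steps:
Q(m) = 1 (Q(m) = 6 - 5 = 1)
Y(a, j) = 72*j**2 (Y(a, j) = 2*(5*j + j)**2 = 2*(6*j)**2 = 2*(36*j**2) = 72*j**2)
R(n) = 8 + n
R(-206) + Y(-198, Q(v(-1, 4))) = (8 - 206) + 72*1**2 = -198 + 72*1 = -198 + 72 = -126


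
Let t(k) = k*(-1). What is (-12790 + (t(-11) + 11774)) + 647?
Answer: -358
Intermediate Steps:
t(k) = -k
(-12790 + (t(-11) + 11774)) + 647 = (-12790 + (-1*(-11) + 11774)) + 647 = (-12790 + (11 + 11774)) + 647 = (-12790 + 11785) + 647 = -1005 + 647 = -358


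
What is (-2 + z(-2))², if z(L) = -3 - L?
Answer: 9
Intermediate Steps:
(-2 + z(-2))² = (-2 + (-3 - 1*(-2)))² = (-2 + (-3 + 2))² = (-2 - 1)² = (-3)² = 9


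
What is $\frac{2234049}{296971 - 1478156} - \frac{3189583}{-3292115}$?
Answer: $- \frac{717451725556}{777719371255} \approx -0.92251$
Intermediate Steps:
$\frac{2234049}{296971 - 1478156} - \frac{3189583}{-3292115} = \frac{2234049}{296971 - 1478156} - - \frac{3189583}{3292115} = \frac{2234049}{-1181185} + \frac{3189583}{3292115} = 2234049 \left(- \frac{1}{1181185}\right) + \frac{3189583}{3292115} = - \frac{2234049}{1181185} + \frac{3189583}{3292115} = - \frac{717451725556}{777719371255}$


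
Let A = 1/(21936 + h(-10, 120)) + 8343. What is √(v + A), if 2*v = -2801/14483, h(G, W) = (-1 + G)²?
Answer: 5*√56735512538834666/13038838 ≈ 91.339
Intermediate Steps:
v = -2801/28966 (v = (-2801/14483)/2 = (-2801*1/14483)/2 = (½)*(-2801/14483) = -2801/28966 ≈ -0.096700)
A = 184021552/22057 (A = 1/(21936 + (-1 - 10)²) + 8343 = 1/(21936 + (-11)²) + 8343 = 1/(21936 + 121) + 8343 = 1/22057 + 8343 = 184021552/22057 ≈ 8343.0)
√(v + A) = √(-2801/28966 + 184021552/22057) = √(108781765175/13038838) = 5*√56735512538834666/13038838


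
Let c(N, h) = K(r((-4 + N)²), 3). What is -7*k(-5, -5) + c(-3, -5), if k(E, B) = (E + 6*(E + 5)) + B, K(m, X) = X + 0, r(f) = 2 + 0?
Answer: 73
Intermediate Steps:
r(f) = 2
K(m, X) = X
c(N, h) = 3
k(E, B) = 30 + B + 7*E (k(E, B) = (E + 6*(5 + E)) + B = (E + (30 + 6*E)) + B = (30 + 7*E) + B = 30 + B + 7*E)
-7*k(-5, -5) + c(-3, -5) = -7*(30 - 5 + 7*(-5)) + 3 = -7*(30 - 5 - 35) + 3 = -7*(-10) + 3 = 70 + 3 = 73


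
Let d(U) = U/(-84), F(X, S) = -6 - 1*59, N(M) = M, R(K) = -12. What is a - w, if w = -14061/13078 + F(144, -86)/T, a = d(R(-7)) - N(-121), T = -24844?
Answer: 138981453717/1137184412 ≈ 122.22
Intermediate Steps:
F(X, S) = -65 (F(X, S) = -6 - 59 = -65)
d(U) = -U/84 (d(U) = U*(-1/84) = -U/84)
a = 848/7 (a = -1/84*(-12) - 1*(-121) = ⅐ + 121 = 848/7 ≈ 121.14)
w = -174240707/162454916 (w = -14061/13078 - 65/(-24844) = -14061*1/13078 - 65*(-1/24844) = -14061/13078 + 65/24844 = -174240707/162454916 ≈ -1.0725)
a - w = 848/7 - 1*(-174240707/162454916) = 848/7 + 174240707/162454916 = 138981453717/1137184412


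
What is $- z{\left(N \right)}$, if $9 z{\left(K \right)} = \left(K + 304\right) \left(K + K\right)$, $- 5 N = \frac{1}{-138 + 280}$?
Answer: $\frac{215839}{2268450} \approx 0.095148$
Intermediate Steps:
$N = - \frac{1}{710}$ ($N = - \frac{1}{5 \left(-138 + 280\right)} = - \frac{1}{5 \cdot 142} = \left(- \frac{1}{5}\right) \frac{1}{142} = - \frac{1}{710} \approx -0.0014085$)
$z{\left(K \right)} = \frac{2 K \left(304 + K\right)}{9}$ ($z{\left(K \right)} = \frac{\left(K + 304\right) \left(K + K\right)}{9} = \frac{\left(304 + K\right) 2 K}{9} = \frac{2 K \left(304 + K\right)}{9}$)
$- z{\left(N \right)} = - \frac{2 \left(-1\right) \left(304 - \frac{1}{710}\right)}{9 \cdot 710} = - \frac{2 \left(-1\right) 215839}{9 \cdot 710 \cdot 710} = \left(-1\right) \left(- \frac{215839}{2268450}\right) = \frac{215839}{2268450}$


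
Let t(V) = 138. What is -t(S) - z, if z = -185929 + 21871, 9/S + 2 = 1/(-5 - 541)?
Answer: 163920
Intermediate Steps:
S = -4914/1093 (S = 9/(-2 + 1/(-5 - 541)) = 9/(-2 + 1/(-546)) = 9/(-2 - 1/546) = 9/(-1093/546) = 9*(-546/1093) = -4914/1093 ≈ -4.4959)
z = -164058
-t(S) - z = -1*138 - 1*(-164058) = -138 + 164058 = 163920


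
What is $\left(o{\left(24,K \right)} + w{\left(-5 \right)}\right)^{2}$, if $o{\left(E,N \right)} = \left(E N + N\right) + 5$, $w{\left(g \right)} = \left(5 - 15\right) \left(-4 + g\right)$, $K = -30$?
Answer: $429025$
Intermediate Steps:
$w{\left(g \right)} = 40 - 10 g$ ($w{\left(g \right)} = - 10 \left(-4 + g\right) = 40 - 10 g$)
$o{\left(E,N \right)} = 5 + N + E N$ ($o{\left(E,N \right)} = \left(N + E N\right) + 5 = 5 + N + E N$)
$\left(o{\left(24,K \right)} + w{\left(-5 \right)}\right)^{2} = \left(\left(5 - 30 + 24 \left(-30\right)\right) + \left(40 - -50\right)\right)^{2} = \left(\left(5 - 30 - 720\right) + \left(40 + 50\right)\right)^{2} = \left(-745 + 90\right)^{2} = \left(-655\right)^{2} = 429025$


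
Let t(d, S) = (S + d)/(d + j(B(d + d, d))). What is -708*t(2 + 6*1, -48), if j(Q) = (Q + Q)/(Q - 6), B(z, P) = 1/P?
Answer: 665520/187 ≈ 3558.9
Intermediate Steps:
j(Q) = 2*Q/(-6 + Q) (j(Q) = (2*Q)/(-6 + Q) = 2*Q/(-6 + Q))
t(d, S) = (S + d)/(d + 2/(d*(-6 + 1/d)))
-708*t(2 + 6*1, -48) = -708*(-1 + 6*(2 + 6*1))*(-48 + (2 + 6*1))/(-2 + (2 + 6*1)*(-1 + 6*(2 + 6*1))) = -708*(-1 + 6*(2 + 6))*(-48 + (2 + 6))/(-2 + (2 + 6)*(-1 + 6*(2 + 6))) = -708*(-1 + 6*8)*(-48 + 8)/(-2 + 8*(-1 + 6*8)) = -708*(-1 + 48)*(-40)/(-2 + 8*(-1 + 48)) = -708*47*(-40)/(-2 + 8*47) = -708*47*(-40)/(-2 + 376) = -708*47*(-40)/374 = -354*47*(-40)/187 = -708*(-940/187) = 665520/187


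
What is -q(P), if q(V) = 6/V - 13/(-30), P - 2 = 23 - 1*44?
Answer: -67/570 ≈ -0.11754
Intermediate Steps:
P = -19 (P = 2 + (23 - 1*44) = 2 + (23 - 44) = 2 - 21 = -19)
q(V) = 13/30 + 6/V (q(V) = 6/V - 13*(-1/30) = 6/V + 13/30 = 13/30 + 6/V)
-q(P) = -(13/30 + 6/(-19)) = -(13/30 + 6*(-1/19)) = -(13/30 - 6/19) = -1*67/570 = -67/570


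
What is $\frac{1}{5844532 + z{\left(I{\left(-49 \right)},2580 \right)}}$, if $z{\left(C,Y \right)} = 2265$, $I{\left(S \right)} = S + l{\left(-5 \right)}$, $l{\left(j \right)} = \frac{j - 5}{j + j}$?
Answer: $\frac{1}{5846797} \approx 1.7103 \cdot 10^{-7}$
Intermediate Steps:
$l{\left(j \right)} = \frac{-5 + j}{2 j}$
$I{\left(S \right)} = 1 + S$ ($I{\left(S \right)} = S + \frac{-5 - 5}{2 \left(-5\right)} = S + \frac{1}{2} \left(- \frac{1}{5}\right) \left(-10\right) = S + 1 = 1 + S$)
$\frac{1}{5844532 + z{\left(I{\left(-49 \right)},2580 \right)}} = \frac{1}{5844532 + 2265} = \frac{1}{5846797}$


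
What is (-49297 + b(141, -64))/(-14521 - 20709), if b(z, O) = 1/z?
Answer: 3475438/2483715 ≈ 1.3993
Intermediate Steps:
(-49297 + b(141, -64))/(-14521 - 20709) = (-49297 + 1/141)/(-14521 - 20709) = (-49297 + 1/141)/(-35230) = -6950876/141*(-1/35230) = 3475438/2483715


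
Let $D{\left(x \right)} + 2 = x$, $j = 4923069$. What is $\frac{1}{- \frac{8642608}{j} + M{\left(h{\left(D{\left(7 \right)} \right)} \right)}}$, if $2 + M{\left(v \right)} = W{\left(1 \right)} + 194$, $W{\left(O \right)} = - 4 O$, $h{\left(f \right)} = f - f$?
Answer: $\frac{4923069}{916894364} \approx 0.0053693$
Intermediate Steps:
$D{\left(x \right)} = -2 + x$
$h{\left(f \right)} = 0$
$M{\left(v \right)} = 188$ ($M{\left(v \right)} = -2 + \left(\left(-4\right) 1 + 194\right) = -2 + \left(-4 + 194\right) = -2 + 190 = 188$)
$\frac{1}{- \frac{8642608}{j} + M{\left(h{\left(D{\left(7 \right)} \right)} \right)}} = \frac{1}{- \frac{8642608}{4923069} + 188} = \frac{1}{\frac{916894364}{4923069}} = \frac{4923069}{916894364}$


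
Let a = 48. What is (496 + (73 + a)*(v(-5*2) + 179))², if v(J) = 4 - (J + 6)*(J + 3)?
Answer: 370601001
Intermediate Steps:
v(J) = 4 - (3 + J)*(6 + J) (v(J) = 4 - (6 + J)*(3 + J) = 4 - (3 + J)*(6 + J))
(496 + (73 + a)*(v(-5*2) + 179))² = (496 + (73 + 48)*((-14 - (-5*2)² - (-45)*2) + 179))² = (496 + 121*((-14 - 1*(-10)² - 9*(-10)) + 179))² = (496 + 121*((-14 - 1*100 + 90) + 179))² = (496 + 121*((-14 - 100 + 90) + 179))² = (496 + 121*(-24 + 179))² = (496 + 121*155)² = (496 + 18755)² = 19251² = 370601001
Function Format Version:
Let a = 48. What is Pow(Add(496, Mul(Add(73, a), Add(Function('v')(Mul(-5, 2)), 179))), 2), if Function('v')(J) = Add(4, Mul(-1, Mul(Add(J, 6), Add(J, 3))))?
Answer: 370601001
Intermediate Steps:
Function('v')(J) = Add(4, Mul(-1, Add(3, J), Add(6, J))) (Function('v')(J) = Add(4, Mul(-1, Mul(Add(6, J), Add(3, J)))) = Add(4, Mul(-1, Mul(Add(3, J), Add(6, J)))) = Add(4, Mul(-1, Add(3, J), Add(6, J))))
Pow(Add(496, Mul(Add(73, a), Add(Function('v')(Mul(-5, 2)), 179))), 2) = Pow(Add(496, Mul(Add(73, 48), Add(Add(-14, Mul(-1, Pow(Mul(-5, 2), 2)), Mul(-9, Mul(-5, 2))), 179))), 2) = Pow(Add(496, Mul(121, Add(Add(-14, Mul(-1, Pow(-10, 2)), Mul(-9, -10)), 179))), 2) = Pow(Add(496, Mul(121, Add(Add(-14, Mul(-1, 100), 90), 179))), 2) = Pow(Add(496, Mul(121, Add(Add(-14, -100, 90), 179))), 2) = Pow(Add(496, Mul(121, Add(-24, 179))), 2) = Pow(Add(496, Mul(121, 155)), 2) = Pow(Add(496, 18755), 2) = Pow(19251, 2) = 370601001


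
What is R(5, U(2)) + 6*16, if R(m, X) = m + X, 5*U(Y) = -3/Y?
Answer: 1007/10 ≈ 100.70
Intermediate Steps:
U(Y) = -3/(5*Y) (U(Y) = (-3/Y)/5 = -3/(5*Y))
R(m, X) = X + m
R(5, U(2)) + 6*16 = (-⅗/2 + 5) + 6*16 = (-⅗*½ + 5) + 96 = (-3/10 + 5) + 96 = 47/10 + 96 = 1007/10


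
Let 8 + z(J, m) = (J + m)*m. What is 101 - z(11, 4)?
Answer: 49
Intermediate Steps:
z(J, m) = -8 + m*(J + m) (z(J, m) = -8 + (J + m)*m = -8 + m*(J + m))
101 - z(11, 4) = 101 - (-8 + 4**2 + 11*4) = 101 - (-8 + 16 + 44) = 101 - 1*52 = 101 - 52 = 49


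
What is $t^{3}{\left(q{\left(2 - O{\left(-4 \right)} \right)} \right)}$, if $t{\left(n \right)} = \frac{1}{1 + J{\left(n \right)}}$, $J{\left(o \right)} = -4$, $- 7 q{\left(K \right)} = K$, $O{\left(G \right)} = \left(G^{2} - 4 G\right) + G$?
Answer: $- \frac{1}{27} \approx -0.037037$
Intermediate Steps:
$O{\left(G \right)} = G^{2} - 3 G$
$q{\left(K \right)} = - \frac{K}{7}$
$t{\left(n \right)} = - \frac{1}{3}$ ($t{\left(n \right)} = \frac{1}{1 - 4} = \frac{1}{-3} = - \frac{1}{3}$)
$t^{3}{\left(q{\left(2 - O{\left(-4 \right)} \right)} \right)} = \left(- \frac{1}{3}\right)^{3} = - \frac{1}{27}$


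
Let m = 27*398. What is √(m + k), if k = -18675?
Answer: 3*I*√881 ≈ 89.045*I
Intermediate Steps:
m = 10746
√(m + k) = √(10746 - 18675) = √(-7929) = 3*I*√881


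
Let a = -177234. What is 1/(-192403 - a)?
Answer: -1/15169 ≈ -6.5924e-5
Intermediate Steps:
1/(-192403 - a) = 1/(-192403 - 1*(-177234)) = 1/(-192403 + 177234) = 1/(-15169) = -1/15169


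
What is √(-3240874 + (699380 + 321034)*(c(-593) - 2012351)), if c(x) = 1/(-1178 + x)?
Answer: I*√6440475763819738102/1771 ≈ 1.433e+6*I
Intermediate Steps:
√(-3240874 + (699380 + 321034)*(c(-593) - 2012351)) = √(-3240874 + (699380 + 321034)*(1/(-1178 - 593) - 2012351)) = √(-3240874 + 1020414*(1/(-1771) - 2012351)) = √(-3240874 + 1020414*(-1/1771 - 2012351)) = √(-3240874 + 1020414*(-3563873622/1771)) = √(-3240874 - 3636626538119508/1771) = √(-3636632277707362/1771) = I*√6440475763819738102/1771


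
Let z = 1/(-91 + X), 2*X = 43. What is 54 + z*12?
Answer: 7482/139 ≈ 53.827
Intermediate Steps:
X = 43/2 (X = (½)*43 = 43/2 ≈ 21.500)
z = -2/139 (z = 1/(-91 + 43/2) = 1/(-139/2) = -2/139 ≈ -0.014388)
54 + z*12 = 54 - 2/139*12 = 54 - 24/139 = 7482/139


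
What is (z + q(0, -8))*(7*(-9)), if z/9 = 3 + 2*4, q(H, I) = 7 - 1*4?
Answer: -6426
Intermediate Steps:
q(H, I) = 3 (q(H, I) = 7 - 4 = 3)
z = 99 (z = 9*(3 + 2*4) = 9*(3 + 8) = 9*11 = 99)
(z + q(0, -8))*(7*(-9)) = (99 + 3)*(7*(-9)) = 102*(-63) = -6426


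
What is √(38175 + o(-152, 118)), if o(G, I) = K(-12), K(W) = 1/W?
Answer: √1374297/6 ≈ 195.38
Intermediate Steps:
o(G, I) = -1/12 (o(G, I) = 1/(-12) = -1/12)
√(38175 + o(-152, 118)) = √(38175 - 1/12) = √(458099/12) = √1374297/6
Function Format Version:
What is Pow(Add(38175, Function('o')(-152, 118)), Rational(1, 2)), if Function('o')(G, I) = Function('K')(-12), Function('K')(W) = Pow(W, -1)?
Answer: Mul(Rational(1, 6), Pow(1374297, Rational(1, 2))) ≈ 195.38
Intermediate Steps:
Function('o')(G, I) = Rational(-1, 12) (Function('o')(G, I) = Pow(-12, -1) = Rational(-1, 12))
Pow(Add(38175, Function('o')(-152, 118)), Rational(1, 2)) = Pow(Add(38175, Rational(-1, 12)), Rational(1, 2)) = Pow(Rational(458099, 12), Rational(1, 2)) = Mul(Rational(1, 6), Pow(1374297, Rational(1, 2)))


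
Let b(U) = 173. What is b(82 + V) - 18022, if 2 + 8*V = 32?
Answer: -17849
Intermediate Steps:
V = 15/4 (V = -¼ + (⅛)*32 = -¼ + 4 = 15/4 ≈ 3.7500)
b(82 + V) - 18022 = 173 - 18022 = -17849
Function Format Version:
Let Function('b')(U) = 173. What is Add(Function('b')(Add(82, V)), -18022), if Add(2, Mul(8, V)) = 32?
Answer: -17849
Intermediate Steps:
V = Rational(15, 4) (V = Add(Rational(-1, 4), Mul(Rational(1, 8), 32)) = Add(Rational(-1, 4), 4) = Rational(15, 4) ≈ 3.7500)
Add(Function('b')(Add(82, V)), -18022) = Add(173, -18022) = -17849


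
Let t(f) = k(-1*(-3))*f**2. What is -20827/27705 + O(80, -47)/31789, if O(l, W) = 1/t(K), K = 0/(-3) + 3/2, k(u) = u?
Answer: -5958588587/7926428205 ≈ -0.75174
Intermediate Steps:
K = 3/2 (K = 0*(-1/3) + 3*(1/2) = 0 + 3/2 = 3/2 ≈ 1.5000)
t(f) = 3*f**2 (t(f) = (-1*(-3))*f**2 = 3*f**2)
O(l, W) = 4/27 (O(l, W) = 1/(3*(3/2)**2) = 1/(3*(9/4)) = 1/(27/4) = 4/27)
-20827/27705 + O(80, -47)/31789 = -20827/27705 + (4/27)/31789 = -20827*1/27705 + (4/27)*(1/31789) = -20827/27705 + 4/858303 = -5958588587/7926428205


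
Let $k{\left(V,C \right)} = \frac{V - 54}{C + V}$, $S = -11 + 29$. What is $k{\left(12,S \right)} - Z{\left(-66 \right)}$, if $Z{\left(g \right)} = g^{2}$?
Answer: $- \frac{21787}{5} \approx -4357.4$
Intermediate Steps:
$S = 18$
$k{\left(V,C \right)} = \frac{-54 + V}{C + V}$
$k{\left(12,S \right)} - Z{\left(-66 \right)} = \frac{-54 + 12}{18 + 12} - \left(-66\right)^{2} = \frac{1}{30} \left(-42\right) - 4356 = - \frac{7}{5} - 4356 = - \frac{21787}{5}$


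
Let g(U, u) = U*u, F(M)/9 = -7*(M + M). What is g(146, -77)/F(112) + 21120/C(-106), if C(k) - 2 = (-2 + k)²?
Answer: 15328379/5879664 ≈ 2.6070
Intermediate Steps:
F(M) = -126*M (F(M) = 9*(-7*(M + M)) = 9*(-14*M) = -126*M)
C(k) = 2 + (-2 + k)²
g(146, -77)/F(112) + 21120/C(-106) = (146*(-77))/((-126*112)) + 21120/(2 + (-2 - 106)²) = -11242/(-14112) + 21120/(2 + (-108)²) = -11242*(-1/14112) + 21120/(2 + 11664) = 803/1008 + 21120/11666 = 803/1008 + 21120*(1/11666) = 803/1008 + 10560/5833 = 15328379/5879664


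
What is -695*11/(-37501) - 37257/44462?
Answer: -96114797/151579042 ≈ -0.63409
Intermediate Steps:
-695*11/(-37501) - 37257/44462 = -7645*(-1/37501) - 37257*1/44462 = 7645/37501 - 3387/4042 = -96114797/151579042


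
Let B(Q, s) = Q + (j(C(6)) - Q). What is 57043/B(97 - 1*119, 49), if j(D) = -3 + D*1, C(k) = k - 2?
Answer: 57043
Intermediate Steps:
C(k) = -2 + k
j(D) = -3 + D
B(Q, s) = 1 (B(Q, s) = Q + ((-3 + (-2 + 6)) - Q) = Q + ((-3 + 4) - Q) = Q + (1 - Q) = 1)
57043/B(97 - 1*119, 49) = 57043/1 = 57043*1 = 57043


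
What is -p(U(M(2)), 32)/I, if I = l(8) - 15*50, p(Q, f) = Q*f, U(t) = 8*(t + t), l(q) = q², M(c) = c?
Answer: 512/343 ≈ 1.4927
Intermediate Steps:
U(t) = 16*t (U(t) = 8*(2*t) = 16*t)
I = -686 (I = 8² - 15*50 = 64 - 750 = -686)
-p(U(M(2)), 32)/I = -(16*2)*32/(-686) = -32*32*(-1)/686 = -1024*(-1)/686 = -1*(-512/343) = 512/343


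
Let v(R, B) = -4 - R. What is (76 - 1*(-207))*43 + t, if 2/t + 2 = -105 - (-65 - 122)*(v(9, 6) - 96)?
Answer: 124671404/10245 ≈ 12169.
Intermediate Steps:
t = -1/10245 (t = 2/(-2 + (-105 - (-65 - 122)*((-4 - 1*9) - 96))) = 2/(-2 + (-105 - (-187)*((-4 - 9) - 96))) = 2/(-2 + (-105 - (-187)*(-13 - 96))) = 2/(-2 + (-105 - (-187)*(-109))) = 2/(-2 + (-105 - 1*20383)) = 2/(-2 + (-105 - 20383)) = 2/(-2 - 20488) = 2/(-20490) = 2*(-1/20490) = -1/10245 ≈ -9.7609e-5)
(76 - 1*(-207))*43 + t = (76 - 1*(-207))*43 - 1/10245 = (76 + 207)*43 - 1/10245 = 283*43 - 1/10245 = 12169 - 1/10245 = 124671404/10245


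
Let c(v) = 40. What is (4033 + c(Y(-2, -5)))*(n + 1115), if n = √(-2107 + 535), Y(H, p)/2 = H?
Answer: 4541395 + 8146*I*√393 ≈ 4.5414e+6 + 1.6149e+5*I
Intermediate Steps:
Y(H, p) = 2*H
n = 2*I*√393 (n = √(-1572) = 2*I*√393 ≈ 39.648*I)
(4033 + c(Y(-2, -5)))*(n + 1115) = (4033 + 40)*(2*I*√393 + 1115) = 4073*(1115 + 2*I*√393) = 4541395 + 8146*I*√393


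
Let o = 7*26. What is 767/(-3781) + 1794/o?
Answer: 255520/26467 ≈ 9.6543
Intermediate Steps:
o = 182
767/(-3781) + 1794/o = 767/(-3781) + 1794/182 = 767*(-1/3781) + 1794*(1/182) = -767/3781 + 69/7 = 255520/26467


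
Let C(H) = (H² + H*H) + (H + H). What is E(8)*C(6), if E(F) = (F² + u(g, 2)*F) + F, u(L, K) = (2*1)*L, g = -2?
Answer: 3360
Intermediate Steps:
u(L, K) = 2*L
E(F) = F² - 3*F (E(F) = (F² + (2*(-2))*F) + F = (F² - 4*F) + F = F² - 3*F)
C(H) = 2*H + 2*H² (C(H) = (H² + H²) + 2*H = 2*H² + 2*H = 2*H + 2*H²)
E(8)*C(6) = (8*(-3 + 8))*(2*6*(1 + 6)) = (8*5)*(2*6*7) = 40*84 = 3360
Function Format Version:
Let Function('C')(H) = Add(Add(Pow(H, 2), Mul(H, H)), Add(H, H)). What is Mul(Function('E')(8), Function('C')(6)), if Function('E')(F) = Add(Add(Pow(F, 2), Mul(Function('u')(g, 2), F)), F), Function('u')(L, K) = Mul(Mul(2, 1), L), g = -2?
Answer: 3360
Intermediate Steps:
Function('u')(L, K) = Mul(2, L)
Function('E')(F) = Add(Pow(F, 2), Mul(-3, F)) (Function('E')(F) = Add(Add(Pow(F, 2), Mul(Mul(2, -2), F)), F) = Add(Add(Pow(F, 2), Mul(-4, F)), F) = Add(Pow(F, 2), Mul(-3, F)))
Function('C')(H) = Add(Mul(2, H), Mul(2, Pow(H, 2))) (Function('C')(H) = Add(Add(Pow(H, 2), Pow(H, 2)), Mul(2, H)) = Add(Mul(2, Pow(H, 2)), Mul(2, H)) = Add(Mul(2, H), Mul(2, Pow(H, 2))))
Mul(Function('E')(8), Function('C')(6)) = Mul(Mul(8, Add(-3, 8)), Mul(2, 6, Add(1, 6))) = Mul(Mul(8, 5), Mul(2, 6, 7)) = Mul(40, 84) = 3360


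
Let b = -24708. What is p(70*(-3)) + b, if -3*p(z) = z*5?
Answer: -24358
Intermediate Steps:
p(z) = -5*z/3 (p(z) = -z*5/3 = -5*z/3)
p(70*(-3)) + b = -350*(-3)/3 - 24708 = -5/3*(-210) - 24708 = 350 - 24708 = -24358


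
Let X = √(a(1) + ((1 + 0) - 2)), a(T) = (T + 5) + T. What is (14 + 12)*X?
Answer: 26*√6 ≈ 63.687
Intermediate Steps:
a(T) = 5 + 2*T (a(T) = (5 + T) + T = 5 + 2*T)
X = √6 (X = √((5 + 2*1) + ((1 + 0) - 2)) = √((5 + 2) + (1 - 2)) = √(7 - 1) = √6 ≈ 2.4495)
(14 + 12)*X = (14 + 12)*√6 = 26*√6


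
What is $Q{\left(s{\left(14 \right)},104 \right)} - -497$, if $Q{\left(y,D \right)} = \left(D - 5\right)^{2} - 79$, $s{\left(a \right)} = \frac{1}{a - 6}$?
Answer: $10219$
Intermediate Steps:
$s{\left(a \right)} = \frac{1}{-6 + a}$
$Q{\left(y,D \right)} = -79 + \left(-5 + D\right)^{2}$ ($Q{\left(y,D \right)} = \left(-5 + D\right)^{2} - 79 = -79 + \left(-5 + D\right)^{2}$)
$Q{\left(s{\left(14 \right)},104 \right)} - -497 = \left(-79 + \left(-5 + 104\right)^{2}\right) - -497 = \left(-79 + 99^{2}\right) + 497 = \left(-79 + 9801\right) + 497 = 9722 + 497 = 10219$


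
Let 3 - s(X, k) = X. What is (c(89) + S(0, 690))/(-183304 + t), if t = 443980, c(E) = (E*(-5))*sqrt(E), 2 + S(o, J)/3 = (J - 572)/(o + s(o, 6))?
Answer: 28/65169 - 445*sqrt(89)/260676 ≈ -0.015675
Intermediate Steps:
s(X, k) = 3 - X
S(o, J) = -578 + J (S(o, J) = -6 + 3*((J - 572)/(o + (3 - o))) = -6 + 3*((-572 + J)/3) = -6 + 3*((-572 + J)*(1/3)) = -6 + 3*(-572/3 + J/3) = -6 + (-572 + J) = -578 + J)
c(E) = -5*E**(3/2) (c(E) = (-5*E)*sqrt(E) = -5*E**(3/2))
(c(89) + S(0, 690))/(-183304 + t) = (-445*sqrt(89) + (-578 + 690))/(-183304 + 443980) = (-445*sqrt(89) + 112)/260676 = (-445*sqrt(89) + 112)*(1/260676) = (112 - 445*sqrt(89))*(1/260676) = 28/65169 - 445*sqrt(89)/260676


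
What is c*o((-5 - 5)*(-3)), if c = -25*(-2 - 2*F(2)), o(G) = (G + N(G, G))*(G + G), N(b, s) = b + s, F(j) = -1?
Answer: 0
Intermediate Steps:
o(G) = 6*G**2 (o(G) = (G + (G + G))*(G + G) = (G + 2*G)*(2*G) = (3*G)*(2*G) = 6*G**2)
c = 0 (c = -25*(-2 - 2*(-1)) = -25*(-2 + 2) = -25*0 = 0)
c*o((-5 - 5)*(-3)) = 0*(6*((-5 - 5)*(-3))**2) = 0*(6*(-10*(-3))**2) = 0*(6*30**2) = 0*(6*900) = 0*5400 = 0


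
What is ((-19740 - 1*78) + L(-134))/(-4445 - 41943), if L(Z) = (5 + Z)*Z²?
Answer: 1168071/23194 ≈ 50.361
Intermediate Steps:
L(Z) = Z²*(5 + Z)
((-19740 - 1*78) + L(-134))/(-4445 - 41943) = ((-19740 - 1*78) + (-134)²*(5 - 134))/(-4445 - 41943) = ((-19740 - 78) + 17956*(-129))/(-46388) = (-19818 - 2316324)*(-1/46388) = -2336142*(-1/46388) = 1168071/23194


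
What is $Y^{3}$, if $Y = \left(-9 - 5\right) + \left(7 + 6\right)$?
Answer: $-1$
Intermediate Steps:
$Y = -1$ ($Y = -14 + 13 = -1$)
$Y^{3} = \left(-1\right)^{3} = -1$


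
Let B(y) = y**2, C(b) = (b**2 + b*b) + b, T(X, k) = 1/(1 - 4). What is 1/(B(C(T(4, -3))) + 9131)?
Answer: 81/739612 ≈ 0.00010952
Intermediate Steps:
T(X, k) = -1/3 (T(X, k) = 1/(-3) = -1/3)
C(b) = b + 2*b**2 (C(b) = (b**2 + b**2) + b = 2*b**2 + b = b + 2*b**2)
1/(B(C(T(4, -3))) + 9131) = 1/((-(1 + 2*(-1/3))/3)**2 + 9131) = 1/((-(1 - 2/3)/3)**2 + 9131) = 1/((-1/3*1/3)**2 + 9131) = 1/((-1/9)**2 + 9131) = 1/(1/81 + 9131) = 1/(739612/81) = 81/739612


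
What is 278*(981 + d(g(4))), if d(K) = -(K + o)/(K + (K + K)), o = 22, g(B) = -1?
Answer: 274664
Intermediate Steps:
d(K) = -(22 + K)/(3*K) (d(K) = -(K + 22)/(K + (K + K)) = -(22 + K)/(K + 2*K) = -(22 + K)/(3*K))
278*(981 + d(g(4))) = 278*(981 + (⅓)*(-22 - 1*(-1))/(-1)) = 278*(981 + (⅓)*(-1)*(-22 + 1)) = 278*(981 + (⅓)*(-1)*(-21)) = 278*(981 + 7) = 278*988 = 274664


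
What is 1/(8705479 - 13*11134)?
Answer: 1/8560737 ≈ 1.1681e-7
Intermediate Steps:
1/(8705479 - 13*11134) = 1/(8705479 - 144742) = 1/8560737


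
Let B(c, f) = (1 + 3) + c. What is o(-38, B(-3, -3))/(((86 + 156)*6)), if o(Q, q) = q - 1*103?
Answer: -17/242 ≈ -0.070248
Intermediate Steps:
B(c, f) = 4 + c
o(Q, q) = -103 + q (o(Q, q) = q - 103 = -103 + q)
o(-38, B(-3, -3))/(((86 + 156)*6)) = (-103 + (4 - 3))/(((86 + 156)*6)) = (-103 + 1)/((242*6)) = -102/1452 = -102*1/1452 = -17/242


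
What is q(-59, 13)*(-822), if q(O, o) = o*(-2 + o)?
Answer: -117546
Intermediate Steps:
q(-59, 13)*(-822) = (13*(-2 + 13))*(-822) = (13*11)*(-822) = 143*(-822) = -117546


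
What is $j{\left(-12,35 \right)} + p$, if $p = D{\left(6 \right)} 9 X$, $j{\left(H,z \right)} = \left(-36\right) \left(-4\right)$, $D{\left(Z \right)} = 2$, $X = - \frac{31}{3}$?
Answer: $-42$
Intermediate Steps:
$X = - \frac{31}{3}$ ($X = \left(-31\right) \frac{1}{3} = - \frac{31}{3} \approx -10.333$)
$j{\left(H,z \right)} = 144$
$p = -186$ ($p = 2 \cdot 9 \left(- \frac{31}{3}\right) = 18 \left(- \frac{31}{3}\right) = -186$)
$j{\left(-12,35 \right)} + p = 144 - 186 = -42$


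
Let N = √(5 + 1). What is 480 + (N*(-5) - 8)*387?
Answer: -2616 - 1935*√6 ≈ -7355.8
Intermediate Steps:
N = √6 ≈ 2.4495
480 + (N*(-5) - 8)*387 = 480 + (√6*(-5) - 8)*387 = 480 + (-5*√6 - 8)*387 = 480 + (-8 - 5*√6)*387 = 480 + (-3096 - 1935*√6) = -2616 - 1935*√6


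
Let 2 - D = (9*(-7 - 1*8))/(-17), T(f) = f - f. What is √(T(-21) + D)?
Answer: I*√1717/17 ≈ 2.4375*I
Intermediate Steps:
T(f) = 0
D = -101/17 (D = 2 - 9*(-7 - 1*8)/(-17) = 2 - 9*(-7 - 8)*(-1)/17 = 2 - 9*(-15)*(-1)/17 = 2 - (-135)*(-1)/17 = 2 - 1*135/17 = 2 - 135/17 = -101/17 ≈ -5.9412)
√(T(-21) + D) = √(0 - 101/17) = √(-101/17) = I*√1717/17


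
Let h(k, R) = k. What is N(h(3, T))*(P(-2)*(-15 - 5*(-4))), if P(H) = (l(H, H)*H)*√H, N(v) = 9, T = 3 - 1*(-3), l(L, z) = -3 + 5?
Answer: -180*I*√2 ≈ -254.56*I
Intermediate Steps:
l(L, z) = 2
T = 6 (T = 3 + 3 = 6)
P(H) = 2*H^(3/2) (P(H) = (2*H)*√H = 2*H^(3/2))
N(h(3, T))*(P(-2)*(-15 - 5*(-4))) = 9*((2*(-2)^(3/2))*(-15 - 5*(-4))) = 9*((2*(-2*I*√2))*(-15 + 20)) = 9*(-4*I*√2*5) = 9*(-20*I*√2) = -180*I*√2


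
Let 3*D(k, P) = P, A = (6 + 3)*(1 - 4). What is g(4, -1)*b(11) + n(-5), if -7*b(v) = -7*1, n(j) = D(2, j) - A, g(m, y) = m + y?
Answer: 85/3 ≈ 28.333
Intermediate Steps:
A = -27 (A = 9*(-3) = -27)
D(k, P) = P/3
n(j) = 27 + j/3 (n(j) = j/3 - 1*(-27) = j/3 + 27 = 27 + j/3)
b(v) = 1 (b(v) = -(-1) = -1/7*(-7) = 1)
g(4, -1)*b(11) + n(-5) = (4 - 1)*1 + (27 + (1/3)*(-5)) = 3*1 + (27 - 5/3) = 3 + 76/3 = 85/3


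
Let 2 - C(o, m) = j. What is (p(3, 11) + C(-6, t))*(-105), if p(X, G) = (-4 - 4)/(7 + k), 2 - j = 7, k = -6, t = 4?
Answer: 105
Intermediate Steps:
j = -5 (j = 2 - 1*7 = 2 - 7 = -5)
C(o, m) = 7 (C(o, m) = 2 - 1*(-5) = 2 + 5 = 7)
p(X, G) = -8 (p(X, G) = (-4 - 4)/(7 - 6) = -8/1 = -8*1 = -8)
(p(3, 11) + C(-6, t))*(-105) = (-8 + 7)*(-105) = -1*(-105) = 105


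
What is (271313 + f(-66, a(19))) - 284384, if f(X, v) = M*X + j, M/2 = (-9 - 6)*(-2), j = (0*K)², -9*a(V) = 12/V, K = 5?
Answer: -17031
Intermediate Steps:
a(V) = -4/(3*V)
j = 0 (j = (0*5)² = 0² = 0)
M = 60 (M = 2*((-9 - 6)*(-2)) = 2*(-15*(-2)) = 2*30 = 60)
f(X, v) = 60*X (f(X, v) = 60*X + 0 = 60*X)
(271313 + f(-66, a(19))) - 284384 = (271313 + 60*(-66)) - 284384 = (271313 - 3960) - 284384 = 267353 - 284384 = -17031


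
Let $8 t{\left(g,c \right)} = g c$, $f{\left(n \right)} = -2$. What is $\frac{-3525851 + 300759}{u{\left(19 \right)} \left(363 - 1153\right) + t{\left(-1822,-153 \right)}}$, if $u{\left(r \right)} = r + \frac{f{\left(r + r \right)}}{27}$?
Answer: $- \frac{348309936}{2148581} \approx -162.11$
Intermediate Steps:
$u{\left(r \right)} = - \frac{2}{27} + r$ ($u{\left(r \right)} = r - \frac{2}{27} = - \frac{2}{27} + r$)
$t{\left(g,c \right)} = \frac{c g}{8}$ ($t{\left(g,c \right)} = \frac{g c}{8} = \frac{c g}{8}$)
$\frac{-3525851 + 300759}{u{\left(19 \right)} \left(363 - 1153\right) + t{\left(-1822,-153 \right)}} = \frac{-3525851 + 300759}{\left(- \frac{2}{27} + 19\right) \left(363 - 1153\right) + \frac{1}{8} \left(-153\right) \left(-1822\right)} = - \frac{3225092}{\frac{511 \left(363 - 1153\right)}{27} + \frac{139383}{4}} = - \frac{3225092}{\frac{511}{27} \left(-790\right) + \frac{139383}{4}} = - \frac{3225092}{- \frac{403690}{27} + \frac{139383}{4}} = - \frac{3225092}{\frac{2148581}{108}} = \left(-3225092\right) \frac{108}{2148581} = - \frac{348309936}{2148581}$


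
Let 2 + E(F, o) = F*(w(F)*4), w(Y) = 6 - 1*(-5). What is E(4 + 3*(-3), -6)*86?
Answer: -19092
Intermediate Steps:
w(Y) = 11 (w(Y) = 6 + 5 = 11)
E(F, o) = -2 + 44*F (E(F, o) = -2 + F*(11*4) = -2 + F*44 = -2 + 44*F)
E(4 + 3*(-3), -6)*86 = (-2 + 44*(4 + 3*(-3)))*86 = (-2 + 44*(4 - 9))*86 = (-2 + 44*(-5))*86 = (-2 - 220)*86 = -222*86 = -19092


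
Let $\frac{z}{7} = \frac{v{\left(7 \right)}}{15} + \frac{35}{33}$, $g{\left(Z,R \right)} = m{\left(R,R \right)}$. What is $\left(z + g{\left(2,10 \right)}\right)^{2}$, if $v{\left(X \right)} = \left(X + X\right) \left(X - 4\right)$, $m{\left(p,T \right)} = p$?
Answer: $\frac{37319881}{27225} \approx 1370.8$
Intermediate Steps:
$v{\left(X \right)} = 2 X \left(-4 + X\right)$
$g{\left(Z,R \right)} = R$
$z = \frac{4459}{165}$ ($z = 7 \left(\frac{2 \cdot 7 \left(-4 + 7\right)}{15} + \frac{35}{33}\right) = 7 \left(2 \cdot 7 \cdot 3 \cdot \frac{1}{15} + 35 \cdot \frac{1}{33}\right) = 7 \left(42 \cdot \frac{1}{15} + \frac{35}{33}\right) = 7 \left(\frac{14}{5} + \frac{35}{33}\right) = 7 \cdot \frac{637}{165} = \frac{4459}{165} \approx 27.024$)
$\left(z + g{\left(2,10 \right)}\right)^{2} = \left(\frac{4459}{165} + 10\right)^{2} = \left(\frac{6109}{165}\right)^{2} = \frac{37319881}{27225}$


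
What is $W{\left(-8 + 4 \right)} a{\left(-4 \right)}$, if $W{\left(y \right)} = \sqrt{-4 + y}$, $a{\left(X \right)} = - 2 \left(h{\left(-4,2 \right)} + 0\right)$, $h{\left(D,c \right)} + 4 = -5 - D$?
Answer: $20 i \sqrt{2} \approx 28.284 i$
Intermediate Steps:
$h{\left(D,c \right)} = -9 - D$ ($h{\left(D,c \right)} = -4 - \left(5 + D\right) = -9 - D$)
$a{\left(X \right)} = 10$ ($a{\left(X \right)} = - 2 \left(\left(-9 - -4\right) + 0\right) = - 2 \left(\left(-9 + 4\right) + 0\right) = - 2 \left(-5 + 0\right) = \left(-2\right) \left(-5\right) = 10$)
$W{\left(-8 + 4 \right)} a{\left(-4 \right)} = \sqrt{-4 + \left(-8 + 4\right)} 10 = \sqrt{-4 - 4} \cdot 10 = \sqrt{-8} \cdot 10 = 2 i \sqrt{2} \cdot 10 = 20 i \sqrt{2}$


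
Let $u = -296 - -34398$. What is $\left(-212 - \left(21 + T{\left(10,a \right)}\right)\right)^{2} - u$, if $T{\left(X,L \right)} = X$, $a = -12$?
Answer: $24947$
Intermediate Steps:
$u = 34102$ ($u = -296 + 34398 = 34102$)
$\left(-212 - \left(21 + T{\left(10,a \right)}\right)\right)^{2} - u = \left(-212 - 31\right)^{2} - 34102 = \left(-243\right)^{2} - 34102 = 59049 - 34102 = 24947$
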